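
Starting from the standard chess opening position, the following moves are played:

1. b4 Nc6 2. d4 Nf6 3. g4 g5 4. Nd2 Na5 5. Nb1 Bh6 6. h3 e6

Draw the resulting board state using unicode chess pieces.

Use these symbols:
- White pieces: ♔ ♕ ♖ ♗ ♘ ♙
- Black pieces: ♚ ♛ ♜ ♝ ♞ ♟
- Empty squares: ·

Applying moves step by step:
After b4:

♜ ♞ ♝ ♛ ♚ ♝ ♞ ♜
♟ ♟ ♟ ♟ ♟ ♟ ♟ ♟
· · · · · · · ·
· · · · · · · ·
· ♙ · · · · · ·
· · · · · · · ·
♙ · ♙ ♙ ♙ ♙ ♙ ♙
♖ ♘ ♗ ♕ ♔ ♗ ♘ ♖


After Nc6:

♜ · ♝ ♛ ♚ ♝ ♞ ♜
♟ ♟ ♟ ♟ ♟ ♟ ♟ ♟
· · ♞ · · · · ·
· · · · · · · ·
· ♙ · · · · · ·
· · · · · · · ·
♙ · ♙ ♙ ♙ ♙ ♙ ♙
♖ ♘ ♗ ♕ ♔ ♗ ♘ ♖


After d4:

♜ · ♝ ♛ ♚ ♝ ♞ ♜
♟ ♟ ♟ ♟ ♟ ♟ ♟ ♟
· · ♞ · · · · ·
· · · · · · · ·
· ♙ · ♙ · · · ·
· · · · · · · ·
♙ · ♙ · ♙ ♙ ♙ ♙
♖ ♘ ♗ ♕ ♔ ♗ ♘ ♖


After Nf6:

♜ · ♝ ♛ ♚ ♝ · ♜
♟ ♟ ♟ ♟ ♟ ♟ ♟ ♟
· · ♞ · · ♞ · ·
· · · · · · · ·
· ♙ · ♙ · · · ·
· · · · · · · ·
♙ · ♙ · ♙ ♙ ♙ ♙
♖ ♘ ♗ ♕ ♔ ♗ ♘ ♖


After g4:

♜ · ♝ ♛ ♚ ♝ · ♜
♟ ♟ ♟ ♟ ♟ ♟ ♟ ♟
· · ♞ · · ♞ · ·
· · · · · · · ·
· ♙ · ♙ · · ♙ ·
· · · · · · · ·
♙ · ♙ · ♙ ♙ · ♙
♖ ♘ ♗ ♕ ♔ ♗ ♘ ♖


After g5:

♜ · ♝ ♛ ♚ ♝ · ♜
♟ ♟ ♟ ♟ ♟ ♟ · ♟
· · ♞ · · ♞ · ·
· · · · · · ♟ ·
· ♙ · ♙ · · ♙ ·
· · · · · · · ·
♙ · ♙ · ♙ ♙ · ♙
♖ ♘ ♗ ♕ ♔ ♗ ♘ ♖


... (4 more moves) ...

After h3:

♜ · ♝ ♛ ♚ · · ♜
♟ ♟ ♟ ♟ ♟ ♟ · ♟
· · · · · ♞ · ♝
♞ · · · · · ♟ ·
· ♙ · ♙ · · ♙ ·
· · · · · · · ♙
♙ · ♙ · ♙ ♙ · ·
♖ ♘ ♗ ♕ ♔ ♗ ♘ ♖


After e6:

♜ · ♝ ♛ ♚ · · ♜
♟ ♟ ♟ ♟ · ♟ · ♟
· · · · ♟ ♞ · ♝
♞ · · · · · ♟ ·
· ♙ · ♙ · · ♙ ·
· · · · · · · ♙
♙ · ♙ · ♙ ♙ · ·
♖ ♘ ♗ ♕ ♔ ♗ ♘ ♖



  a b c d e f g h
  ─────────────────
8│♜ · ♝ ♛ ♚ · · ♜│8
7│♟ ♟ ♟ ♟ · ♟ · ♟│7
6│· · · · ♟ ♞ · ♝│6
5│♞ · · · · · ♟ ·│5
4│· ♙ · ♙ · · ♙ ·│4
3│· · · · · · · ♙│3
2│♙ · ♙ · ♙ ♙ · ·│2
1│♖ ♘ ♗ ♕ ♔ ♗ ♘ ♖│1
  ─────────────────
  a b c d e f g h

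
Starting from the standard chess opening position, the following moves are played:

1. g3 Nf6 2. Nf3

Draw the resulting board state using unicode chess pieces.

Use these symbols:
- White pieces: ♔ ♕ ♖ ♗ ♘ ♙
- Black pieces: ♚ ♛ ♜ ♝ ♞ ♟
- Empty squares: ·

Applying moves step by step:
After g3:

♜ ♞ ♝ ♛ ♚ ♝ ♞ ♜
♟ ♟ ♟ ♟ ♟ ♟ ♟ ♟
· · · · · · · ·
· · · · · · · ·
· · · · · · · ·
· · · · · · ♙ ·
♙ ♙ ♙ ♙ ♙ ♙ · ♙
♖ ♘ ♗ ♕ ♔ ♗ ♘ ♖


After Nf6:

♜ ♞ ♝ ♛ ♚ ♝ · ♜
♟ ♟ ♟ ♟ ♟ ♟ ♟ ♟
· · · · · ♞ · ·
· · · · · · · ·
· · · · · · · ·
· · · · · · ♙ ·
♙ ♙ ♙ ♙ ♙ ♙ · ♙
♖ ♘ ♗ ♕ ♔ ♗ ♘ ♖


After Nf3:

♜ ♞ ♝ ♛ ♚ ♝ · ♜
♟ ♟ ♟ ♟ ♟ ♟ ♟ ♟
· · · · · ♞ · ·
· · · · · · · ·
· · · · · · · ·
· · · · · ♘ ♙ ·
♙ ♙ ♙ ♙ ♙ ♙ · ♙
♖ ♘ ♗ ♕ ♔ ♗ · ♖



  a b c d e f g h
  ─────────────────
8│♜ ♞ ♝ ♛ ♚ ♝ · ♜│8
7│♟ ♟ ♟ ♟ ♟ ♟ ♟ ♟│7
6│· · · · · ♞ · ·│6
5│· · · · · · · ·│5
4│· · · · · · · ·│4
3│· · · · · ♘ ♙ ·│3
2│♙ ♙ ♙ ♙ ♙ ♙ · ♙│2
1│♖ ♘ ♗ ♕ ♔ ♗ · ♖│1
  ─────────────────
  a b c d e f g h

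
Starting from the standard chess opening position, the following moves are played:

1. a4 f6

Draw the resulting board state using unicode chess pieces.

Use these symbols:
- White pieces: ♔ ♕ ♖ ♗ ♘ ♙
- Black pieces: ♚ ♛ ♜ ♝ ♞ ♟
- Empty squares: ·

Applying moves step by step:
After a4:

♜ ♞ ♝ ♛ ♚ ♝ ♞ ♜
♟ ♟ ♟ ♟ ♟ ♟ ♟ ♟
· · · · · · · ·
· · · · · · · ·
♙ · · · · · · ·
· · · · · · · ·
· ♙ ♙ ♙ ♙ ♙ ♙ ♙
♖ ♘ ♗ ♕ ♔ ♗ ♘ ♖


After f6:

♜ ♞ ♝ ♛ ♚ ♝ ♞ ♜
♟ ♟ ♟ ♟ ♟ · ♟ ♟
· · · · · ♟ · ·
· · · · · · · ·
♙ · · · · · · ·
· · · · · · · ·
· ♙ ♙ ♙ ♙ ♙ ♙ ♙
♖ ♘ ♗ ♕ ♔ ♗ ♘ ♖



  a b c d e f g h
  ─────────────────
8│♜ ♞ ♝ ♛ ♚ ♝ ♞ ♜│8
7│♟ ♟ ♟ ♟ ♟ · ♟ ♟│7
6│· · · · · ♟ · ·│6
5│· · · · · · · ·│5
4│♙ · · · · · · ·│4
3│· · · · · · · ·│3
2│· ♙ ♙ ♙ ♙ ♙ ♙ ♙│2
1│♖ ♘ ♗ ♕ ♔ ♗ ♘ ♖│1
  ─────────────────
  a b c d e f g h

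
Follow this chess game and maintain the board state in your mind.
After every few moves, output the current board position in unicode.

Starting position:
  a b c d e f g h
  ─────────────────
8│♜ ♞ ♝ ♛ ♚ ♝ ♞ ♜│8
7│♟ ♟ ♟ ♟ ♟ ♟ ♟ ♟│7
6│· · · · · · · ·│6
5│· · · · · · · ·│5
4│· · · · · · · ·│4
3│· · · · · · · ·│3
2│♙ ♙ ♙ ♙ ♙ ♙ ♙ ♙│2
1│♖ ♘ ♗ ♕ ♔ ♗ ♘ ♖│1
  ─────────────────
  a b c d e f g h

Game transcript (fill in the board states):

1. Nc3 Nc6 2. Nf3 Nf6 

  a b c d e f g h
  ─────────────────
8│♜ · ♝ ♛ ♚ ♝ · ♜│8
7│♟ ♟ ♟ ♟ ♟ ♟ ♟ ♟│7
6│· · ♞ · · ♞ · ·│6
5│· · · · · · · ·│5
4│· · · · · · · ·│4
3│· · ♘ · · ♘ · ·│3
2│♙ ♙ ♙ ♙ ♙ ♙ ♙ ♙│2
1│♖ · ♗ ♕ ♔ ♗ · ♖│1
  ─────────────────
  a b c d e f g h

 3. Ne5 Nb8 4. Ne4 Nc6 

  a b c d e f g h
  ─────────────────
8│♜ · ♝ ♛ ♚ ♝ · ♜│8
7│♟ ♟ ♟ ♟ ♟ ♟ ♟ ♟│7
6│· · ♞ · · ♞ · ·│6
5│· · · · ♘ · · ·│5
4│· · · · ♘ · · ·│4
3│· · · · · · · ·│3
2│♙ ♙ ♙ ♙ ♙ ♙ ♙ ♙│2
1│♖ · ♗ ♕ ♔ ♗ · ♖│1
  ─────────────────
  a b c d e f g h

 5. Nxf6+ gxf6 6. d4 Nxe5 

  a b c d e f g h
  ─────────────────
8│♜ · ♝ ♛ ♚ ♝ · ♜│8
7│♟ ♟ ♟ ♟ ♟ ♟ · ♟│7
6│· · · · · ♟ · ·│6
5│· · · · ♞ · · ·│5
4│· · · ♙ · · · ·│4
3│· · · · · · · ·│3
2│♙ ♙ ♙ · ♙ ♙ ♙ ♙│2
1│♖ · ♗ ♕ ♔ ♗ · ♖│1
  ─────────────────
  a b c d e f g h

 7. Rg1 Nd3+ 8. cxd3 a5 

  a b c d e f g h
  ─────────────────
8│♜ · ♝ ♛ ♚ ♝ · ♜│8
7│· ♟ ♟ ♟ ♟ ♟ · ♟│7
6│· · · · · ♟ · ·│6
5│♟ · · · · · · ·│5
4│· · · ♙ · · · ·│4
3│· · · ♙ · · · ·│3
2│♙ ♙ · · ♙ ♙ ♙ ♙│2
1│♖ · ♗ ♕ ♔ ♗ ♖ ·│1
  ─────────────────
  a b c d e f g h

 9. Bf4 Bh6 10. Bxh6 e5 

  a b c d e f g h
  ─────────────────
8│♜ · ♝ ♛ ♚ · · ♜│8
7│· ♟ ♟ ♟ · ♟ · ♟│7
6│· · · · · ♟ · ♗│6
5│♟ · · · ♟ · · ·│5
4│· · · ♙ · · · ·│4
3│· · · ♙ · · · ·│3
2│♙ ♙ · · ♙ ♙ ♙ ♙│2
1│♖ · · ♕ ♔ ♗ ♖ ·│1
  ─────────────────
  a b c d e f g h



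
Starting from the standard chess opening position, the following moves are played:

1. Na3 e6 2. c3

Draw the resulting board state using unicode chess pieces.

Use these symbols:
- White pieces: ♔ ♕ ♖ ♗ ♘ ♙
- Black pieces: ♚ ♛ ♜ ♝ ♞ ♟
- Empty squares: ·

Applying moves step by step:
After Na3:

♜ ♞ ♝ ♛ ♚ ♝ ♞ ♜
♟ ♟ ♟ ♟ ♟ ♟ ♟ ♟
· · · · · · · ·
· · · · · · · ·
· · · · · · · ·
♘ · · · · · · ·
♙ ♙ ♙ ♙ ♙ ♙ ♙ ♙
♖ · ♗ ♕ ♔ ♗ ♘ ♖


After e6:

♜ ♞ ♝ ♛ ♚ ♝ ♞ ♜
♟ ♟ ♟ ♟ · ♟ ♟ ♟
· · · · ♟ · · ·
· · · · · · · ·
· · · · · · · ·
♘ · · · · · · ·
♙ ♙ ♙ ♙ ♙ ♙ ♙ ♙
♖ · ♗ ♕ ♔ ♗ ♘ ♖


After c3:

♜ ♞ ♝ ♛ ♚ ♝ ♞ ♜
♟ ♟ ♟ ♟ · ♟ ♟ ♟
· · · · ♟ · · ·
· · · · · · · ·
· · · · · · · ·
♘ · ♙ · · · · ·
♙ ♙ · ♙ ♙ ♙ ♙ ♙
♖ · ♗ ♕ ♔ ♗ ♘ ♖



  a b c d e f g h
  ─────────────────
8│♜ ♞ ♝ ♛ ♚ ♝ ♞ ♜│8
7│♟ ♟ ♟ ♟ · ♟ ♟ ♟│7
6│· · · · ♟ · · ·│6
5│· · · · · · · ·│5
4│· · · · · · · ·│4
3│♘ · ♙ · · · · ·│3
2│♙ ♙ · ♙ ♙ ♙ ♙ ♙│2
1│♖ · ♗ ♕ ♔ ♗ ♘ ♖│1
  ─────────────────
  a b c d e f g h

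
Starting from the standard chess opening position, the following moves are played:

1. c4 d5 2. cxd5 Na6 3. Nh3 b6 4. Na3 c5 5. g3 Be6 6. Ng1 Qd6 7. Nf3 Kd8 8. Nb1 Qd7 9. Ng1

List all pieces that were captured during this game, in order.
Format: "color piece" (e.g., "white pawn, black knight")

Tracking captures:
  cxd5: captured black pawn

black pawn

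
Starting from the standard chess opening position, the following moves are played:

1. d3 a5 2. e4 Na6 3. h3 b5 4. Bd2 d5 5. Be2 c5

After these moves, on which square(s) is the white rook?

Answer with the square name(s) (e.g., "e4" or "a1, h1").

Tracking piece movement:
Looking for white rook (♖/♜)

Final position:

  a b c d e f g h
  ─────────────────
8│♜ · ♝ ♛ ♚ ♝ ♞ ♜│8
7│· · · · ♟ ♟ ♟ ♟│7
6│♞ · · · · · · ·│6
5│♟ ♟ ♟ ♟ · · · ·│5
4│· · · · ♙ · · ·│4
3│· · · ♙ · · · ♙│3
2│♙ ♙ ♙ ♗ ♗ ♙ ♙ ·│2
1│♖ ♘ · ♕ ♔ · ♘ ♖│1
  ─────────────────
  a b c d e f g h


a1, h1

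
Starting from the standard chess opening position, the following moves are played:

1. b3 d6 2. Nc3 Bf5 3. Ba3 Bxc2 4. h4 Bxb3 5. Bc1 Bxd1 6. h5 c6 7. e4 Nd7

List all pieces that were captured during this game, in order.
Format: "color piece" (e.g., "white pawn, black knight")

Tracking captures:
  Bxc2: captured white pawn
  Bxb3: captured white pawn
  Bxd1: captured white queen

white pawn, white pawn, white queen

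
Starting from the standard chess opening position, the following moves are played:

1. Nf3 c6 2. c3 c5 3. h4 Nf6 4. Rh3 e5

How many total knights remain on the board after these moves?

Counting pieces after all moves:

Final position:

  a b c d e f g h
  ─────────────────
8│♜ ♞ ♝ ♛ ♚ ♝ · ♜│8
7│♟ ♟ · ♟ · ♟ ♟ ♟│7
6│· · · · · ♞ · ·│6
5│· · ♟ · ♟ · · ·│5
4│· · · · · · · ♙│4
3│· · ♙ · · ♘ · ♖│3
2│♙ ♙ · ♙ ♙ ♙ ♙ ·│2
1│♖ ♘ ♗ ♕ ♔ ♗ · ·│1
  ─────────────────
  a b c d e f g h


4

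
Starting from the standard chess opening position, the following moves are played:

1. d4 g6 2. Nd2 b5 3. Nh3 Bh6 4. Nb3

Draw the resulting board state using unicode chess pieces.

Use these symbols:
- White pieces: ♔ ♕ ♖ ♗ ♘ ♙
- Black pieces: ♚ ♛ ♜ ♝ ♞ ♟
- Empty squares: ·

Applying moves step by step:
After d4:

♜ ♞ ♝ ♛ ♚ ♝ ♞ ♜
♟ ♟ ♟ ♟ ♟ ♟ ♟ ♟
· · · · · · · ·
· · · · · · · ·
· · · ♙ · · · ·
· · · · · · · ·
♙ ♙ ♙ · ♙ ♙ ♙ ♙
♖ ♘ ♗ ♕ ♔ ♗ ♘ ♖


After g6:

♜ ♞ ♝ ♛ ♚ ♝ ♞ ♜
♟ ♟ ♟ ♟ ♟ ♟ · ♟
· · · · · · ♟ ·
· · · · · · · ·
· · · ♙ · · · ·
· · · · · · · ·
♙ ♙ ♙ · ♙ ♙ ♙ ♙
♖ ♘ ♗ ♕ ♔ ♗ ♘ ♖


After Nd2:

♜ ♞ ♝ ♛ ♚ ♝ ♞ ♜
♟ ♟ ♟ ♟ ♟ ♟ · ♟
· · · · · · ♟ ·
· · · · · · · ·
· · · ♙ · · · ·
· · · · · · · ·
♙ ♙ ♙ ♘ ♙ ♙ ♙ ♙
♖ · ♗ ♕ ♔ ♗ ♘ ♖


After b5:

♜ ♞ ♝ ♛ ♚ ♝ ♞ ♜
♟ · ♟ ♟ ♟ ♟ · ♟
· · · · · · ♟ ·
· ♟ · · · · · ·
· · · ♙ · · · ·
· · · · · · · ·
♙ ♙ ♙ ♘ ♙ ♙ ♙ ♙
♖ · ♗ ♕ ♔ ♗ ♘ ♖


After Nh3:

♜ ♞ ♝ ♛ ♚ ♝ ♞ ♜
♟ · ♟ ♟ ♟ ♟ · ♟
· · · · · · ♟ ·
· ♟ · · · · · ·
· · · ♙ · · · ·
· · · · · · · ♘
♙ ♙ ♙ ♘ ♙ ♙ ♙ ♙
♖ · ♗ ♕ ♔ ♗ · ♖


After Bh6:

♜ ♞ ♝ ♛ ♚ · ♞ ♜
♟ · ♟ ♟ ♟ ♟ · ♟
· · · · · · ♟ ♝
· ♟ · · · · · ·
· · · ♙ · · · ·
· · · · · · · ♘
♙ ♙ ♙ ♘ ♙ ♙ ♙ ♙
♖ · ♗ ♕ ♔ ♗ · ♖


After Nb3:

♜ ♞ ♝ ♛ ♚ · ♞ ♜
♟ · ♟ ♟ ♟ ♟ · ♟
· · · · · · ♟ ♝
· ♟ · · · · · ·
· · · ♙ · · · ·
· ♘ · · · · · ♘
♙ ♙ ♙ · ♙ ♙ ♙ ♙
♖ · ♗ ♕ ♔ ♗ · ♖



  a b c d e f g h
  ─────────────────
8│♜ ♞ ♝ ♛ ♚ · ♞ ♜│8
7│♟ · ♟ ♟ ♟ ♟ · ♟│7
6│· · · · · · ♟ ♝│6
5│· ♟ · · · · · ·│5
4│· · · ♙ · · · ·│4
3│· ♘ · · · · · ♘│3
2│♙ ♙ ♙ · ♙ ♙ ♙ ♙│2
1│♖ · ♗ ♕ ♔ ♗ · ♖│1
  ─────────────────
  a b c d e f g h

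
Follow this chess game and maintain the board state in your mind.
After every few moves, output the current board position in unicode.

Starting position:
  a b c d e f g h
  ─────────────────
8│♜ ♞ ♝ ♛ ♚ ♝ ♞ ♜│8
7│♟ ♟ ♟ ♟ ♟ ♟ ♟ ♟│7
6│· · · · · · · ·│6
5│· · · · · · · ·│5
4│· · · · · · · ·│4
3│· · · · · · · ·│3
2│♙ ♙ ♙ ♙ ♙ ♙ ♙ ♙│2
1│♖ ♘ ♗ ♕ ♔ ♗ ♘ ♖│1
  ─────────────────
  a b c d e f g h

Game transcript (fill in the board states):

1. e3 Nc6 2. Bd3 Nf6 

  a b c d e f g h
  ─────────────────
8│♜ · ♝ ♛ ♚ ♝ · ♜│8
7│♟ ♟ ♟ ♟ ♟ ♟ ♟ ♟│7
6│· · ♞ · · ♞ · ·│6
5│· · · · · · · ·│5
4│· · · · · · · ·│4
3│· · · ♗ ♙ · · ·│3
2│♙ ♙ ♙ ♙ · ♙ ♙ ♙│2
1│♖ ♘ ♗ ♕ ♔ · ♘ ♖│1
  ─────────────────
  a b c d e f g h

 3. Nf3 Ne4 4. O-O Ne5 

  a b c d e f g h
  ─────────────────
8│♜ · ♝ ♛ ♚ ♝ · ♜│8
7│♟ ♟ ♟ ♟ ♟ ♟ ♟ ♟│7
6│· · · · · · · ·│6
5│· · · · ♞ · · ·│5
4│· · · · ♞ · · ·│4
3│· · · ♗ ♙ ♘ · ·│3
2│♙ ♙ ♙ ♙ · ♙ ♙ ♙│2
1│♖ ♘ ♗ ♕ · ♖ ♔ ·│1
  ─────────────────
  a b c d e f g h

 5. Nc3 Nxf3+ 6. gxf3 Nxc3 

  a b c d e f g h
  ─────────────────
8│♜ · ♝ ♛ ♚ ♝ · ♜│8
7│♟ ♟ ♟ ♟ ♟ ♟ ♟ ♟│7
6│· · · · · · · ·│6
5│· · · · · · · ·│5
4│· · · · · · · ·│4
3│· · ♞ ♗ ♙ ♙ · ·│3
2│♙ ♙ ♙ ♙ · ♙ · ♙│2
1│♖ · ♗ ♕ · ♖ ♔ ·│1
  ─────────────────
  a b c d e f g h



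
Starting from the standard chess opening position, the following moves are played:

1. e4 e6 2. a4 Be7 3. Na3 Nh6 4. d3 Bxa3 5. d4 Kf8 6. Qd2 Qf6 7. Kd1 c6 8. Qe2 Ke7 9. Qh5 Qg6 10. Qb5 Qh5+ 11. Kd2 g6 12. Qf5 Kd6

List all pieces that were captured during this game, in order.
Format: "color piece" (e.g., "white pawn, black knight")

Tracking captures:
  Bxa3: captured white knight

white knight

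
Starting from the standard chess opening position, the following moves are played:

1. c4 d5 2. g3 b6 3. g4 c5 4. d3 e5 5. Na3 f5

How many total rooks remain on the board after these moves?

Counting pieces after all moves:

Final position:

  a b c d e f g h
  ─────────────────
8│♜ ♞ ♝ ♛ ♚ ♝ ♞ ♜│8
7│♟ · · · · · ♟ ♟│7
6│· ♟ · · · · · ·│6
5│· · ♟ ♟ ♟ ♟ · ·│5
4│· · ♙ · · · ♙ ·│4
3│♘ · · ♙ · · · ·│3
2│♙ ♙ · · ♙ ♙ · ♙│2
1│♖ · ♗ ♕ ♔ ♗ ♘ ♖│1
  ─────────────────
  a b c d e f g h


4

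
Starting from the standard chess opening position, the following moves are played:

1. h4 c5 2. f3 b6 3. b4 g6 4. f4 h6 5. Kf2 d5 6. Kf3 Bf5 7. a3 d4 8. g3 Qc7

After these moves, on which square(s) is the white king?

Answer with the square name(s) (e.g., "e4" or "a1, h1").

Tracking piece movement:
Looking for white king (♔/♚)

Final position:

  a b c d e f g h
  ─────────────────
8│♜ ♞ · · ♚ ♝ ♞ ♜│8
7│♟ · ♛ · ♟ ♟ · ·│7
6│· ♟ · · · · ♟ ♟│6
5│· · ♟ · · ♝ · ·│5
4│· ♙ · ♟ · ♙ · ♙│4
3│♙ · · · · ♔ ♙ ·│3
2│· · ♙ ♙ ♙ · · ·│2
1│♖ ♘ ♗ ♕ · ♗ ♘ ♖│1
  ─────────────────
  a b c d e f g h


f3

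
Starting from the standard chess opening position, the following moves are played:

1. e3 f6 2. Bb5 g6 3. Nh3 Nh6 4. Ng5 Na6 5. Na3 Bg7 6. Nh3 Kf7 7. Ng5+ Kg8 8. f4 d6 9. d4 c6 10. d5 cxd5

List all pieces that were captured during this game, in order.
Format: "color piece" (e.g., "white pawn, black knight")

Tracking captures:
  cxd5: captured white pawn

white pawn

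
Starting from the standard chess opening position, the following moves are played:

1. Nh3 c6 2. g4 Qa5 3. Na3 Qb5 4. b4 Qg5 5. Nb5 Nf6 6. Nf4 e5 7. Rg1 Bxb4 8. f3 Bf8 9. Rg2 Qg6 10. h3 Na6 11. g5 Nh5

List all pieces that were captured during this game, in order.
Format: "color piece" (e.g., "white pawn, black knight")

Tracking captures:
  Bxb4: captured white pawn

white pawn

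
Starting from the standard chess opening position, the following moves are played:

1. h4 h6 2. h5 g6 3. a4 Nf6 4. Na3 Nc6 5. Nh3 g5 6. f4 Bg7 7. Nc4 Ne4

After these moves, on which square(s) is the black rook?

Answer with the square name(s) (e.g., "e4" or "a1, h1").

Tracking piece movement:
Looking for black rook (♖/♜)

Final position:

  a b c d e f g h
  ─────────────────
8│♜ · ♝ ♛ ♚ · · ♜│8
7│♟ ♟ ♟ ♟ ♟ ♟ ♝ ·│7
6│· · ♞ · · · · ♟│6
5│· · · · · · ♟ ♙│5
4│♙ · ♘ · ♞ ♙ · ·│4
3│· · · · · · · ♘│3
2│· ♙ ♙ ♙ ♙ · ♙ ·│2
1│♖ · ♗ ♕ ♔ ♗ · ♖│1
  ─────────────────
  a b c d e f g h


a8, h8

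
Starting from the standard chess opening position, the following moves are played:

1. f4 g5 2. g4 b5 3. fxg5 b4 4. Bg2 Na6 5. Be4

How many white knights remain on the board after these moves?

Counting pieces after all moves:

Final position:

  a b c d e f g h
  ─────────────────
8│♜ · ♝ ♛ ♚ ♝ ♞ ♜│8
7│♟ · ♟ ♟ ♟ ♟ · ♟│7
6│♞ · · · · · · ·│6
5│· · · · · · ♙ ·│5
4│· ♟ · · ♗ · ♙ ·│4
3│· · · · · · · ·│3
2│♙ ♙ ♙ ♙ ♙ · · ♙│2
1│♖ ♘ ♗ ♕ ♔ · ♘ ♖│1
  ─────────────────
  a b c d e f g h


2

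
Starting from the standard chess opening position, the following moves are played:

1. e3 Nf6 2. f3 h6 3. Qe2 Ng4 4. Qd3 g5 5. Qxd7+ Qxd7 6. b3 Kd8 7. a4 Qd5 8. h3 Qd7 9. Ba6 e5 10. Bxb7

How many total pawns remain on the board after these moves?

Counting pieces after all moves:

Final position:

  a b c d e f g h
  ─────────────────
8│♜ ♞ ♝ ♚ · ♝ · ♜│8
7│♟ ♗ ♟ ♛ · ♟ · ·│7
6│· · · · · · · ♟│6
5│· · · · ♟ · ♟ ·│5
4│♙ · · · · · ♞ ·│4
3│· ♙ · · ♙ ♙ · ♙│3
2│· · ♙ ♙ · · ♙ ·│2
1│♖ ♘ ♗ · ♔ · ♘ ♖│1
  ─────────────────
  a b c d e f g h


14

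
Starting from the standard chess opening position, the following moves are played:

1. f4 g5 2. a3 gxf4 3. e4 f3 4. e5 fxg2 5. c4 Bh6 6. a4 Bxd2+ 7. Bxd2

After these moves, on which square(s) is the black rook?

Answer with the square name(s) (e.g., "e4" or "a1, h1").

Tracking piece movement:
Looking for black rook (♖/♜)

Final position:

  a b c d e f g h
  ─────────────────
8│♜ ♞ ♝ ♛ ♚ · ♞ ♜│8
7│♟ ♟ ♟ ♟ ♟ ♟ · ♟│7
6│· · · · · · · ·│6
5│· · · · ♙ · · ·│5
4│♙ · ♙ · · · · ·│4
3│· · · · · · · ·│3
2│· ♙ · ♗ · · ♟ ♙│2
1│♖ ♘ · ♕ ♔ ♗ ♘ ♖│1
  ─────────────────
  a b c d e f g h


a8, h8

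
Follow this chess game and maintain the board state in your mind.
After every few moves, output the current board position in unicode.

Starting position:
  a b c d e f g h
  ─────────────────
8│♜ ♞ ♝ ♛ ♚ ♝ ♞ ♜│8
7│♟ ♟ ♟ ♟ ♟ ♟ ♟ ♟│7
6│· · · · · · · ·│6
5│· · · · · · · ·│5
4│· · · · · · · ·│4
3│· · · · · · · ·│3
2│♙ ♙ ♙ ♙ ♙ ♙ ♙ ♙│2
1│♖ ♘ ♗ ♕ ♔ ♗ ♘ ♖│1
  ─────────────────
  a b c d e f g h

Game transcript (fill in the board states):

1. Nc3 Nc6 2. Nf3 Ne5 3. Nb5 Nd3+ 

  a b c d e f g h
  ─────────────────
8│♜ · ♝ ♛ ♚ ♝ ♞ ♜│8
7│♟ ♟ ♟ ♟ ♟ ♟ ♟ ♟│7
6│· · · · · · · ·│6
5│· ♘ · · · · · ·│5
4│· · · · · · · ·│4
3│· · · ♞ · ♘ · ·│3
2│♙ ♙ ♙ ♙ ♙ ♙ ♙ ♙│2
1│♖ · ♗ ♕ ♔ ♗ · ♖│1
  ─────────────────
  a b c d e f g h

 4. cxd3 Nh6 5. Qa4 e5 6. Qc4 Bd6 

  a b c d e f g h
  ─────────────────
8│♜ · ♝ ♛ ♚ · · ♜│8
7│♟ ♟ ♟ ♟ · ♟ ♟ ♟│7
6│· · · ♝ · · · ♞│6
5│· ♘ · · ♟ · · ·│5
4│· · ♕ · · · · ·│4
3│· · · ♙ · ♘ · ·│3
2│♙ ♙ · ♙ ♙ ♙ ♙ ♙│2
1│♖ · ♗ · ♔ ♗ · ♖│1
  ─────────────────
  a b c d e f g h

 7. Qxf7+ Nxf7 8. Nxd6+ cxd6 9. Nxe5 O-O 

  a b c d e f g h
  ─────────────────
8│♜ · ♝ ♛ · ♜ ♚ ·│8
7│♟ ♟ · ♟ · ♞ ♟ ♟│7
6│· · · ♟ · · · ·│6
5│· · · · ♘ · · ·│5
4│· · · · · · · ·│4
3│· · · ♙ · · · ·│3
2│♙ ♙ · ♙ ♙ ♙ ♙ ♙│2
1│♖ · ♗ · ♔ ♗ · ♖│1
  ─────────────────
  a b c d e f g h

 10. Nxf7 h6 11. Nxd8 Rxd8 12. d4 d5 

  a b c d e f g h
  ─────────────────
8│♜ · ♝ ♜ · · ♚ ·│8
7│♟ ♟ · ♟ · · ♟ ·│7
6│· · · · · · · ♟│6
5│· · · ♟ · · · ·│5
4│· · · ♙ · · · ·│4
3│· · · · · · · ·│3
2│♙ ♙ · ♙ ♙ ♙ ♙ ♙│2
1│♖ · ♗ · ♔ ♗ · ♖│1
  ─────────────────
  a b c d e f g h

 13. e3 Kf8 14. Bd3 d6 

  a b c d e f g h
  ─────────────────
8│♜ · ♝ ♜ · ♚ · ·│8
7│♟ ♟ · · · · ♟ ·│7
6│· · · ♟ · · · ♟│6
5│· · · ♟ · · · ·│5
4│· · · ♙ · · · ·│4
3│· · · ♗ ♙ · · ·│3
2│♙ ♙ · ♙ · ♙ ♙ ♙│2
1│♖ · ♗ · ♔ · · ♖│1
  ─────────────────
  a b c d e f g h


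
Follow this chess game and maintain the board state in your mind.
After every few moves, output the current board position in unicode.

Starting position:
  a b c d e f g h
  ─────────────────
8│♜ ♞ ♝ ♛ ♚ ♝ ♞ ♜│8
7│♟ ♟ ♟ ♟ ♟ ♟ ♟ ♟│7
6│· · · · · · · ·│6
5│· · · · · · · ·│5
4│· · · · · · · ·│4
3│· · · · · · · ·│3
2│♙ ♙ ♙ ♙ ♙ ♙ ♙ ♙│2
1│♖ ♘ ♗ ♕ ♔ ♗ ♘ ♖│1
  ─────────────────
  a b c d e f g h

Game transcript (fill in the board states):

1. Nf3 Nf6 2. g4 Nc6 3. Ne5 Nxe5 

  a b c d e f g h
  ─────────────────
8│♜ · ♝ ♛ ♚ ♝ · ♜│8
7│♟ ♟ ♟ ♟ ♟ ♟ ♟ ♟│7
6│· · · · · ♞ · ·│6
5│· · · · ♞ · · ·│5
4│· · · · · · ♙ ·│4
3│· · · · · · · ·│3
2│♙ ♙ ♙ ♙ ♙ ♙ · ♙│2
1│♖ ♘ ♗ ♕ ♔ ♗ · ♖│1
  ─────────────────
  a b c d e f g h

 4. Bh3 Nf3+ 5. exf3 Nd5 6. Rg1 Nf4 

  a b c d e f g h
  ─────────────────
8│♜ · ♝ ♛ ♚ ♝ · ♜│8
7│♟ ♟ ♟ ♟ ♟ ♟ ♟ ♟│7
6│· · · · · · · ·│6
5│· · · · · · · ·│5
4│· · · · · ♞ ♙ ·│4
3│· · · · · ♙ · ♗│3
2│♙ ♙ ♙ ♙ · ♙ · ♙│2
1│♖ ♘ ♗ ♕ ♔ · ♖ ·│1
  ─────────────────
  a b c d e f g h

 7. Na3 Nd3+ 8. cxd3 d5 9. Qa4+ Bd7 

  a b c d e f g h
  ─────────────────
8│♜ · · ♛ ♚ ♝ · ♜│8
7│♟ ♟ ♟ ♝ ♟ ♟ ♟ ♟│7
6│· · · · · · · ·│6
5│· · · ♟ · · · ·│5
4│♕ · · · · · ♙ ·│4
3│♘ · · ♙ · ♙ · ♗│3
2│♙ ♙ · ♙ · ♙ · ♙│2
1│♖ · ♗ · ♔ · ♖ ·│1
  ─────────────────
  a b c d e f g h

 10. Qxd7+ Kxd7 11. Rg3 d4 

  a b c d e f g h
  ─────────────────
8│♜ · · ♛ · ♝ · ♜│8
7│♟ ♟ ♟ ♚ ♟ ♟ ♟ ♟│7
6│· · · · · · · ·│6
5│· · · · · · · ·│5
4│· · · ♟ · · ♙ ·│4
3│♘ · · ♙ · ♙ ♖ ♗│3
2│♙ ♙ · ♙ · ♙ · ♙│2
1│♖ · ♗ · ♔ · · ·│1
  ─────────────────
  a b c d e f g h


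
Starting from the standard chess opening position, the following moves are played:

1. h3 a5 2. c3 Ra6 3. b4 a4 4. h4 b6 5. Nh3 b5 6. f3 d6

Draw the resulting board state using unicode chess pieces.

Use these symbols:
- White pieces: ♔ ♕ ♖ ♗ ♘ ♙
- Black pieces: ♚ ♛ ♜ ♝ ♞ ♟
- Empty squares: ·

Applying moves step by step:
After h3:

♜ ♞ ♝ ♛ ♚ ♝ ♞ ♜
♟ ♟ ♟ ♟ ♟ ♟ ♟ ♟
· · · · · · · ·
· · · · · · · ·
· · · · · · · ·
· · · · · · · ♙
♙ ♙ ♙ ♙ ♙ ♙ ♙ ·
♖ ♘ ♗ ♕ ♔ ♗ ♘ ♖


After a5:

♜ ♞ ♝ ♛ ♚ ♝ ♞ ♜
· ♟ ♟ ♟ ♟ ♟ ♟ ♟
· · · · · · · ·
♟ · · · · · · ·
· · · · · · · ·
· · · · · · · ♙
♙ ♙ ♙ ♙ ♙ ♙ ♙ ·
♖ ♘ ♗ ♕ ♔ ♗ ♘ ♖


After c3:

♜ ♞ ♝ ♛ ♚ ♝ ♞ ♜
· ♟ ♟ ♟ ♟ ♟ ♟ ♟
· · · · · · · ·
♟ · · · · · · ·
· · · · · · · ·
· · ♙ · · · · ♙
♙ ♙ · ♙ ♙ ♙ ♙ ·
♖ ♘ ♗ ♕ ♔ ♗ ♘ ♖


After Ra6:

· ♞ ♝ ♛ ♚ ♝ ♞ ♜
· ♟ ♟ ♟ ♟ ♟ ♟ ♟
♜ · · · · · · ·
♟ · · · · · · ·
· · · · · · · ·
· · ♙ · · · · ♙
♙ ♙ · ♙ ♙ ♙ ♙ ·
♖ ♘ ♗ ♕ ♔ ♗ ♘ ♖


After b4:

· ♞ ♝ ♛ ♚ ♝ ♞ ♜
· ♟ ♟ ♟ ♟ ♟ ♟ ♟
♜ · · · · · · ·
♟ · · · · · · ·
· ♙ · · · · · ·
· · ♙ · · · · ♙
♙ · · ♙ ♙ ♙ ♙ ·
♖ ♘ ♗ ♕ ♔ ♗ ♘ ♖


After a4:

· ♞ ♝ ♛ ♚ ♝ ♞ ♜
· ♟ ♟ ♟ ♟ ♟ ♟ ♟
♜ · · · · · · ·
· · · · · · · ·
♟ ♙ · · · · · ·
· · ♙ · · · · ♙
♙ · · ♙ ♙ ♙ ♙ ·
♖ ♘ ♗ ♕ ♔ ♗ ♘ ♖


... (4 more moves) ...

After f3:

· ♞ ♝ ♛ ♚ ♝ ♞ ♜
· · ♟ ♟ ♟ ♟ ♟ ♟
♜ · · · · · · ·
· ♟ · · · · · ·
♟ ♙ · · · · · ♙
· · ♙ · · ♙ · ♘
♙ · · ♙ ♙ · ♙ ·
♖ ♘ ♗ ♕ ♔ ♗ · ♖


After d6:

· ♞ ♝ ♛ ♚ ♝ ♞ ♜
· · ♟ · ♟ ♟ ♟ ♟
♜ · · ♟ · · · ·
· ♟ · · · · · ·
♟ ♙ · · · · · ♙
· · ♙ · · ♙ · ♘
♙ · · ♙ ♙ · ♙ ·
♖ ♘ ♗ ♕ ♔ ♗ · ♖



  a b c d e f g h
  ─────────────────
8│· ♞ ♝ ♛ ♚ ♝ ♞ ♜│8
7│· · ♟ · ♟ ♟ ♟ ♟│7
6│♜ · · ♟ · · · ·│6
5│· ♟ · · · · · ·│5
4│♟ ♙ · · · · · ♙│4
3│· · ♙ · · ♙ · ♘│3
2│♙ · · ♙ ♙ · ♙ ·│2
1│♖ ♘ ♗ ♕ ♔ ♗ · ♖│1
  ─────────────────
  a b c d e f g h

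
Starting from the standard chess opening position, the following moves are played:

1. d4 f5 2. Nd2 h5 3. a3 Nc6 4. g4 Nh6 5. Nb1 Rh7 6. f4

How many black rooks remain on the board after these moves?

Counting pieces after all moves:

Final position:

  a b c d e f g h
  ─────────────────
8│♜ · ♝ ♛ ♚ ♝ · ·│8
7│♟ ♟ ♟ ♟ ♟ · ♟ ♜│7
6│· · ♞ · · · · ♞│6
5│· · · · · ♟ · ♟│5
4│· · · ♙ · ♙ ♙ ·│4
3│♙ · · · · · · ·│3
2│· ♙ ♙ · ♙ · · ♙│2
1│♖ ♘ ♗ ♕ ♔ ♗ ♘ ♖│1
  ─────────────────
  a b c d e f g h


2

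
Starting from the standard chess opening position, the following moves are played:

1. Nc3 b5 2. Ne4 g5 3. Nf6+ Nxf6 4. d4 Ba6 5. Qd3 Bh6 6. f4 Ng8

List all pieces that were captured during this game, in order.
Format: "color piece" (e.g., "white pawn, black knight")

Tracking captures:
  Nxf6: captured white knight

white knight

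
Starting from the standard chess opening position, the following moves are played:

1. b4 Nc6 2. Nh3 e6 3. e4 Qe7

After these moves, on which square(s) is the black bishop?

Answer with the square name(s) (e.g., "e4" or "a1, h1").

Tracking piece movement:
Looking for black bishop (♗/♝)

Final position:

  a b c d e f g h
  ─────────────────
8│♜ · ♝ · ♚ ♝ ♞ ♜│8
7│♟ ♟ ♟ ♟ ♛ ♟ ♟ ♟│7
6│· · ♞ · ♟ · · ·│6
5│· · · · · · · ·│5
4│· ♙ · · ♙ · · ·│4
3│· · · · · · · ♘│3
2│♙ · ♙ ♙ · ♙ ♙ ♙│2
1│♖ ♘ ♗ ♕ ♔ ♗ · ♖│1
  ─────────────────
  a b c d e f g h


c8, f8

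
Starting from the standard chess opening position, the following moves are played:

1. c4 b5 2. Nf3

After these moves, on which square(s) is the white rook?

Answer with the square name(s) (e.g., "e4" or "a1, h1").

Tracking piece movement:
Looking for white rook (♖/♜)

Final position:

  a b c d e f g h
  ─────────────────
8│♜ ♞ ♝ ♛ ♚ ♝ ♞ ♜│8
7│♟ · ♟ ♟ ♟ ♟ ♟ ♟│7
6│· · · · · · · ·│6
5│· ♟ · · · · · ·│5
4│· · ♙ · · · · ·│4
3│· · · · · ♘ · ·│3
2│♙ ♙ · ♙ ♙ ♙ ♙ ♙│2
1│♖ ♘ ♗ ♕ ♔ ♗ · ♖│1
  ─────────────────
  a b c d e f g h


a1, h1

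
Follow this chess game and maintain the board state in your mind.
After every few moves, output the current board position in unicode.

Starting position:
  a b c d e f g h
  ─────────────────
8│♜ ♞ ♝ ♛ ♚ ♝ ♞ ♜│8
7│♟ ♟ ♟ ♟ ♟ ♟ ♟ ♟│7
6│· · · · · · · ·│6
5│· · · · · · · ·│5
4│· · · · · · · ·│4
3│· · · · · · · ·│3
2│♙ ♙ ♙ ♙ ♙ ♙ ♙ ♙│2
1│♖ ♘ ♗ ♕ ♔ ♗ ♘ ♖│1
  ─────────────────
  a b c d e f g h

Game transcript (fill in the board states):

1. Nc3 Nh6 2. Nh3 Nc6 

  a b c d e f g h
  ─────────────────
8│♜ · ♝ ♛ ♚ ♝ · ♜│8
7│♟ ♟ ♟ ♟ ♟ ♟ ♟ ♟│7
6│· · ♞ · · · · ♞│6
5│· · · · · · · ·│5
4│· · · · · · · ·│4
3│· · ♘ · · · · ♘│3
2│♙ ♙ ♙ ♙ ♙ ♙ ♙ ♙│2
1│♖ · ♗ ♕ ♔ ♗ · ♖│1
  ─────────────────
  a b c d e f g h

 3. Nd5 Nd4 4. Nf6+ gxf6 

  a b c d e f g h
  ─────────────────
8│♜ · ♝ ♛ ♚ ♝ · ♜│8
7│♟ ♟ ♟ ♟ ♟ ♟ · ♟│7
6│· · · · · ♟ · ♞│6
5│· · · · · · · ·│5
4│· · · ♞ · · · ·│4
3│· · · · · · · ♘│3
2│♙ ♙ ♙ ♙ ♙ ♙ ♙ ♙│2
1│♖ · ♗ ♕ ♔ ♗ · ♖│1
  ─────────────────
  a b c d e f g h

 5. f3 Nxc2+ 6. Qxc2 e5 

  a b c d e f g h
  ─────────────────
8│♜ · ♝ ♛ ♚ ♝ · ♜│8
7│♟ ♟ ♟ ♟ · ♟ · ♟│7
6│· · · · · ♟ · ♞│6
5│· · · · ♟ · · ·│5
4│· · · · · · · ·│4
3│· · · · · ♙ · ♘│3
2│♙ ♙ ♕ ♙ ♙ · ♙ ♙│2
1│♖ · ♗ · ♔ ♗ · ♖│1
  ─────────────────
  a b c d e f g h

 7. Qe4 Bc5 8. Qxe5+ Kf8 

  a b c d e f g h
  ─────────────────
8│♜ · ♝ ♛ · ♚ · ♜│8
7│♟ ♟ ♟ ♟ · ♟ · ♟│7
6│· · · · · ♟ · ♞│6
5│· · ♝ · ♕ · · ·│5
4│· · · · · · · ·│4
3│· · · · · ♙ · ♘│3
2│♙ ♙ · ♙ ♙ · ♙ ♙│2
1│♖ · ♗ · ♔ ♗ · ♖│1
  ─────────────────
  a b c d e f g h

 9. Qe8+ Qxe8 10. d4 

  a b c d e f g h
  ─────────────────
8│♜ · ♝ · ♛ ♚ · ♜│8
7│♟ ♟ ♟ ♟ · ♟ · ♟│7
6│· · · · · ♟ · ♞│6
5│· · ♝ · · · · ·│5
4│· · · ♙ · · · ·│4
3│· · · · · ♙ · ♘│3
2│♙ ♙ · · ♙ · ♙ ♙│2
1│♖ · ♗ · ♔ ♗ · ♖│1
  ─────────────────
  a b c d e f g h


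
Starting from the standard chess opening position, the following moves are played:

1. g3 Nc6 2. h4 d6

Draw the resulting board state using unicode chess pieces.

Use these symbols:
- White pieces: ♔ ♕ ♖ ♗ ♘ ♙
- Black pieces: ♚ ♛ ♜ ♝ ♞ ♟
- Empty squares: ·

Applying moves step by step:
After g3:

♜ ♞ ♝ ♛ ♚ ♝ ♞ ♜
♟ ♟ ♟ ♟ ♟ ♟ ♟ ♟
· · · · · · · ·
· · · · · · · ·
· · · · · · · ·
· · · · · · ♙ ·
♙ ♙ ♙ ♙ ♙ ♙ · ♙
♖ ♘ ♗ ♕ ♔ ♗ ♘ ♖


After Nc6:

♜ · ♝ ♛ ♚ ♝ ♞ ♜
♟ ♟ ♟ ♟ ♟ ♟ ♟ ♟
· · ♞ · · · · ·
· · · · · · · ·
· · · · · · · ·
· · · · · · ♙ ·
♙ ♙ ♙ ♙ ♙ ♙ · ♙
♖ ♘ ♗ ♕ ♔ ♗ ♘ ♖


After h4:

♜ · ♝ ♛ ♚ ♝ ♞ ♜
♟ ♟ ♟ ♟ ♟ ♟ ♟ ♟
· · ♞ · · · · ·
· · · · · · · ·
· · · · · · · ♙
· · · · · · ♙ ·
♙ ♙ ♙ ♙ ♙ ♙ · ·
♖ ♘ ♗ ♕ ♔ ♗ ♘ ♖


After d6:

♜ · ♝ ♛ ♚ ♝ ♞ ♜
♟ ♟ ♟ · ♟ ♟ ♟ ♟
· · ♞ ♟ · · · ·
· · · · · · · ·
· · · · · · · ♙
· · · · · · ♙ ·
♙ ♙ ♙ ♙ ♙ ♙ · ·
♖ ♘ ♗ ♕ ♔ ♗ ♘ ♖



  a b c d e f g h
  ─────────────────
8│♜ · ♝ ♛ ♚ ♝ ♞ ♜│8
7│♟ ♟ ♟ · ♟ ♟ ♟ ♟│7
6│· · ♞ ♟ · · · ·│6
5│· · · · · · · ·│5
4│· · · · · · · ♙│4
3│· · · · · · ♙ ·│3
2│♙ ♙ ♙ ♙ ♙ ♙ · ·│2
1│♖ ♘ ♗ ♕ ♔ ♗ ♘ ♖│1
  ─────────────────
  a b c d e f g h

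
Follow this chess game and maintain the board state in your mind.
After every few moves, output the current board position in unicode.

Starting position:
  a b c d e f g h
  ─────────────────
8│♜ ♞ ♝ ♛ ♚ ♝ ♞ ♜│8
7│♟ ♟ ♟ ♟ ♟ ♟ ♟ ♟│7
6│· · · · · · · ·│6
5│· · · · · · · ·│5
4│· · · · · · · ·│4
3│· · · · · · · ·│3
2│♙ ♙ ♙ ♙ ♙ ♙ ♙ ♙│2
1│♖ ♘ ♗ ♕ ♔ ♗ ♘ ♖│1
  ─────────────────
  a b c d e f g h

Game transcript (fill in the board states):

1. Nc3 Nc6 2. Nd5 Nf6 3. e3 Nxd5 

  a b c d e f g h
  ─────────────────
8│♜ · ♝ ♛ ♚ ♝ · ♜│8
7│♟ ♟ ♟ ♟ ♟ ♟ ♟ ♟│7
6│· · ♞ · · · · ·│6
5│· · · ♞ · · · ·│5
4│· · · · · · · ·│4
3│· · · · ♙ · · ·│3
2│♙ ♙ ♙ ♙ · ♙ ♙ ♙│2
1│♖ · ♗ ♕ ♔ ♗ ♘ ♖│1
  ─────────────────
  a b c d e f g h

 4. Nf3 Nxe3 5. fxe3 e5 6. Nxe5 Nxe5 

  a b c d e f g h
  ─────────────────
8│♜ · ♝ ♛ ♚ ♝ · ♜│8
7│♟ ♟ ♟ ♟ · ♟ ♟ ♟│7
6│· · · · · · · ·│6
5│· · · · ♞ · · ·│5
4│· · · · · · · ·│4
3│· · · · ♙ · · ·│3
2│♙ ♙ ♙ ♙ · · ♙ ♙│2
1│♖ · ♗ ♕ ♔ ♗ · ♖│1
  ─────────────────
  a b c d e f g h

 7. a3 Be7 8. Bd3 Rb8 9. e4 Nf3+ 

  a b c d e f g h
  ─────────────────
8│· ♜ ♝ ♛ ♚ · · ♜│8
7│♟ ♟ ♟ ♟ ♝ ♟ ♟ ♟│7
6│· · · · · · · ·│6
5│· · · · · · · ·│5
4│· · · · ♙ · · ·│4
3│♙ · · ♗ · ♞ · ·│3
2│· ♙ ♙ ♙ · · ♙ ♙│2
1│♖ · ♗ ♕ ♔ · · ♖│1
  ─────────────────
  a b c d e f g h

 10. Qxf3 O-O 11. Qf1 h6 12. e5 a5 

  a b c d e f g h
  ─────────────────
8│· ♜ ♝ ♛ · ♜ ♚ ·│8
7│· ♟ ♟ ♟ ♝ ♟ ♟ ·│7
6│· · · · · · · ♟│6
5│♟ · · · ♙ · · ·│5
4│· · · · · · · ·│4
3│♙ · · ♗ · · · ·│3
2│· ♙ ♙ ♙ · · ♙ ♙│2
1│♖ · ♗ · ♔ ♕ · ♖│1
  ─────────────────
  a b c d e f g h

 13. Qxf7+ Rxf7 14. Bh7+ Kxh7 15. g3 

  a b c d e f g h
  ─────────────────
8│· ♜ ♝ ♛ · · · ·│8
7│· ♟ ♟ ♟ ♝ ♜ ♟ ♚│7
6│· · · · · · · ♟│6
5│♟ · · · ♙ · · ·│5
4│· · · · · · · ·│4
3│♙ · · · · · ♙ ·│3
2│· ♙ ♙ ♙ · · · ♙│2
1│♖ · ♗ · ♔ · · ♖│1
  ─────────────────
  a b c d e f g h


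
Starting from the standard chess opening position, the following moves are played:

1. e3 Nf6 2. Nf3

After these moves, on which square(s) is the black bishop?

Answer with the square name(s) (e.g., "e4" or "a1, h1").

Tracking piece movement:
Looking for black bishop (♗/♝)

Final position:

  a b c d e f g h
  ─────────────────
8│♜ ♞ ♝ ♛ ♚ ♝ · ♜│8
7│♟ ♟ ♟ ♟ ♟ ♟ ♟ ♟│7
6│· · · · · ♞ · ·│6
5│· · · · · · · ·│5
4│· · · · · · · ·│4
3│· · · · ♙ ♘ · ·│3
2│♙ ♙ ♙ ♙ · ♙ ♙ ♙│2
1│♖ ♘ ♗ ♕ ♔ ♗ · ♖│1
  ─────────────────
  a b c d e f g h


c8, f8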